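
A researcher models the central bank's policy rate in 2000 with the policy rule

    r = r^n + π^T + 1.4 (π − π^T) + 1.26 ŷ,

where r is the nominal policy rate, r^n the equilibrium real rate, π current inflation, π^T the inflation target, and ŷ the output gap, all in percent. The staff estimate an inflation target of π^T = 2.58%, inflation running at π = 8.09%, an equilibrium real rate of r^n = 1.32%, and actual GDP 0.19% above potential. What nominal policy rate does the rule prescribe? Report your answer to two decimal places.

11.85%

Output 0.19% above potential → ŷ = 0.19.
r = 1.32 + 2.58 + 1.4 × (8.09 − 2.58) + 1.26 × 0.19
   = 1.32 + 2.58 + 7.714 + 0.2394 = 11.85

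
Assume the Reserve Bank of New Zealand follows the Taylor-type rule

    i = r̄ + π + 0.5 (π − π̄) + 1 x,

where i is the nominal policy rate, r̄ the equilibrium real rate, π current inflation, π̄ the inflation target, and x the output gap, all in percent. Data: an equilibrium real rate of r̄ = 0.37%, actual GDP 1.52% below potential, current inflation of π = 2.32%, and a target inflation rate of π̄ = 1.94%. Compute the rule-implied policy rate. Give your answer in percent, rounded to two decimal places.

1.36%

Output 1.52% below potential → x = -1.52.
i = 0.37 + 2.32 + 0.5 × (2.32 − 1.94) + 1 × (-1.52)
   = 0.37 + 2.32 + 0.19 − 1.52 = 1.36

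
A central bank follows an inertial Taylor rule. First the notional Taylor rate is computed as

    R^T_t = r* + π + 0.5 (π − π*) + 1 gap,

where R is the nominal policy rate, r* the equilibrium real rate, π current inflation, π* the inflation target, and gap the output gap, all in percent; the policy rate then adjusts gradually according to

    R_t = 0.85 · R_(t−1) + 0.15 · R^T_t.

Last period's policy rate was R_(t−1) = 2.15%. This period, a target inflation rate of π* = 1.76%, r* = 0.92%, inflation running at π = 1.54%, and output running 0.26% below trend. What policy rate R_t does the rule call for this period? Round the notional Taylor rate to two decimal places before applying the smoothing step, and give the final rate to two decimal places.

Output 0.26% below potential → gap = -0.26.
R^T_t = 0.92 + 1.54 + 0.5 × (1.54 − 1.76) + 1 × (-0.26)
   = 0.92 + 1.54 − 0.11 − 0.26 = 2.09
R_t = 0.85 × 2.15 + 0.15 × 2.09 = 1.8275 + 0.3135 = 2.14

2.14%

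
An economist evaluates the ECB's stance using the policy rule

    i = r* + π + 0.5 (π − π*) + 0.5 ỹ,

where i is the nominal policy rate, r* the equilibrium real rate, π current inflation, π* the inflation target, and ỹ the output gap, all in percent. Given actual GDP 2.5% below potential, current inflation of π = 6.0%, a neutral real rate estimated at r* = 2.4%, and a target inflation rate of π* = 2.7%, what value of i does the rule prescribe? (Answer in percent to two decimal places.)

8.80%

Output 2.5% below potential → ỹ = -2.5.
i = 2.4 + 6.0 + 0.5 × (6.0 − 2.7) + 0.5 × (-2.5)
   = 2.4 + 6 + 1.65 − 1.25 = 8.80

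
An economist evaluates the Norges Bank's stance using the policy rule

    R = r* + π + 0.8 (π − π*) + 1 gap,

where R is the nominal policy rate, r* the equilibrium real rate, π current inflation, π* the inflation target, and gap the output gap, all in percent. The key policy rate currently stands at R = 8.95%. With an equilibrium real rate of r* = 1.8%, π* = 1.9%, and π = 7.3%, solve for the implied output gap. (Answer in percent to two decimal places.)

-4.47%

1 gap = 8.95 − 1.8 − 7.3 − 0.8 × (7.3 − 1.9) = -4.47
gap = -4.47 / 1 = -4.47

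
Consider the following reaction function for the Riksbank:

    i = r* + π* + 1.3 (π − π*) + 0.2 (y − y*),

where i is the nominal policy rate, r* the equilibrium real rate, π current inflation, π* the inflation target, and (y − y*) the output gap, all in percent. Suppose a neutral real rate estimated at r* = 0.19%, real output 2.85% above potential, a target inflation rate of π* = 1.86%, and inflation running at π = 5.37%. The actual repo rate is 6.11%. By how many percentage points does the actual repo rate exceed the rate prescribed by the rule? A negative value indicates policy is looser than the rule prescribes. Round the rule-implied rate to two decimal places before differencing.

Output 2.85% above potential → (y − y*) = 2.85.
i = 0.19 + 1.86 + 1.3 × (5.37 − 1.86) + 0.2 × 2.85
   = 0.19 + 1.86 + 4.563 + 0.57 = 7.18
Deviation = 6.11 − 7.18 = -1.07 pp.

-1.07 pp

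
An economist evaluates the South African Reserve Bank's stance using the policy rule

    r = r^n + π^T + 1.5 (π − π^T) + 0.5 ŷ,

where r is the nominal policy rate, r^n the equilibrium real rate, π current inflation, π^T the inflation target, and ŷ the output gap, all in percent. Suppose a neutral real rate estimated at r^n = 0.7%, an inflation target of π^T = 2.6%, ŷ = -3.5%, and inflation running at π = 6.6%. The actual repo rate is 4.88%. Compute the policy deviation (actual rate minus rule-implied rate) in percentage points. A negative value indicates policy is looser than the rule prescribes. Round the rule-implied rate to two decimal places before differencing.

-2.67 pp

r = 0.7 + 2.6 + 1.5 × (6.6 − 2.6) + 0.5 × (-3.5)
   = 0.7 + 2.6 + 6 − 1.75 = 7.55
Deviation = 4.88 − 7.55 = -2.67 pp.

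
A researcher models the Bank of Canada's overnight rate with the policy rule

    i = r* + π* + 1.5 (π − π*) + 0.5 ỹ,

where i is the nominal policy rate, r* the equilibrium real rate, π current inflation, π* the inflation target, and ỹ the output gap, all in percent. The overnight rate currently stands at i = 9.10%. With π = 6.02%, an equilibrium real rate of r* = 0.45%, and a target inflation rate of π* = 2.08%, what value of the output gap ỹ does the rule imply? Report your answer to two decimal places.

1.32%

0.5 ỹ = 9.10 − 0.45 − 2.08 − 1.5 × (6.02 − 2.08) = 0.66
ỹ = 0.66 / 0.5 = 1.32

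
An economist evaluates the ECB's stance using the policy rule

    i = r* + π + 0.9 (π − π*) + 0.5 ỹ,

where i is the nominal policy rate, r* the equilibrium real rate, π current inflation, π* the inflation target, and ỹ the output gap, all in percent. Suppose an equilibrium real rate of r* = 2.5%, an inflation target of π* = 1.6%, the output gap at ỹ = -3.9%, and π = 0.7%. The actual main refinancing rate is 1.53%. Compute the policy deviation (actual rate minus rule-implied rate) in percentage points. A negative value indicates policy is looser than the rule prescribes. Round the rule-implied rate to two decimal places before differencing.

i = 2.5 + 0.7 + 0.9 × (0.7 − 1.6) + 0.5 × (-3.9)
   = 2.5 + 0.7 − 0.81 − 1.95 = 0.44
Deviation = 1.53 − 0.44 = 1.09 pp.

1.09 pp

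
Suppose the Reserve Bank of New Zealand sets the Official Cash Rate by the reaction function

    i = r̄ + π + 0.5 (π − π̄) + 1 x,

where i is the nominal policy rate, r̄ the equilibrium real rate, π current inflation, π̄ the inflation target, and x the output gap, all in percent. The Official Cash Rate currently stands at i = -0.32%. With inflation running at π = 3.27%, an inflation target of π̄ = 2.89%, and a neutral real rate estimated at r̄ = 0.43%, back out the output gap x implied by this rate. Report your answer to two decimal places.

-4.21%

1 x = -0.32 − 0.43 − 3.27 − 0.5 × (3.27 − 2.89) = -4.21
x = -4.21 / 1 = -4.21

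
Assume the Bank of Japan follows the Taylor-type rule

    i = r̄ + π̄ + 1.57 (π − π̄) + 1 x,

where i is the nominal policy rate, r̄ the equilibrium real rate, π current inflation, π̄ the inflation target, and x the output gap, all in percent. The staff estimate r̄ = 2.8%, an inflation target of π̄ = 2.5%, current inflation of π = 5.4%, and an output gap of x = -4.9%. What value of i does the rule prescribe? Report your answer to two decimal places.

i = 2.8 + 2.5 + 1.57 × (5.4 − 2.5) + 1 × (-4.9)
   = 2.8 + 2.5 + 4.553 − 4.9 = 4.95

4.95%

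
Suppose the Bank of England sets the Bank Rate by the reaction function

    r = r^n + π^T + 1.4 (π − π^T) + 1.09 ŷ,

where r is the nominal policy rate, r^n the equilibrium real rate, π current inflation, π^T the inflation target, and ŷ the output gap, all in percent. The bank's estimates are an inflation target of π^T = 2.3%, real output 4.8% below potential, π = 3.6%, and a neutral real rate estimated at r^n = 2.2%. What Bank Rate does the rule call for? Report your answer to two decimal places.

Output 4.8% below potential → ŷ = -4.8.
r = 2.2 + 2.3 + 1.4 × (3.6 − 2.3) + 1.09 × (-4.8)
   = 2.2 + 2.3 + 1.82 − 5.232 = 1.09

1.09%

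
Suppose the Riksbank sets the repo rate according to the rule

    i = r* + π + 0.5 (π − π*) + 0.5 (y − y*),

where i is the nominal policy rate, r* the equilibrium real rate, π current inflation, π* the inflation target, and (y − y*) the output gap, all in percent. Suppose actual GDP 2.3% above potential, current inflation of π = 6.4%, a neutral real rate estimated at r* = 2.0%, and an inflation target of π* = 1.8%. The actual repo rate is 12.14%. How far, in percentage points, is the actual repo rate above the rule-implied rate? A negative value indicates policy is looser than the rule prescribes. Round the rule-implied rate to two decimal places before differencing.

Output 2.3% above potential → (y − y*) = 2.3.
i = 2.0 + 6.4 + 0.5 × (6.4 − 1.8) + 0.5 × 2.3
   = 2.0 + 6.4 + 2.3 + 1.15 = 11.85
Deviation = 12.14 − 11.85 = 0.29 pp.

0.29 pp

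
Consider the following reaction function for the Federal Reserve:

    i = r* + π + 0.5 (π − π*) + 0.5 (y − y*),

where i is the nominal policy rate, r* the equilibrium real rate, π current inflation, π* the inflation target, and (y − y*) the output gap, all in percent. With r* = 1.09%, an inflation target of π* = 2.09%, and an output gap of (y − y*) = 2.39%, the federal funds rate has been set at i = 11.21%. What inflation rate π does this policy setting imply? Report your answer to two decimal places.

Collecting π: i = r* + (1 + 0.5) π − 0.5 π* + 0.5 (y − y*)
1.5 π = 11.21 − 1.09 + 0.5 × 2.09 − 0.5 × 2.39 = 9.97
π = 9.97 / 1.5 = 6.65

6.65%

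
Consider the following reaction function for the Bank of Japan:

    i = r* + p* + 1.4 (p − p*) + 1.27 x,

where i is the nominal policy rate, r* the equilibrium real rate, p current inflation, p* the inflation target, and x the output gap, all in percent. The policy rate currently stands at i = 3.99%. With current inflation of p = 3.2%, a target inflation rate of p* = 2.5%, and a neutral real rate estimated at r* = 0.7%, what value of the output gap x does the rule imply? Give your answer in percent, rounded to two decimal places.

1.27 x = 3.99 − 0.7 − 2.5 − 1.4 × (3.2 − 2.5) = -0.19
x = -0.19 / 1.27 = -0.15

-0.15%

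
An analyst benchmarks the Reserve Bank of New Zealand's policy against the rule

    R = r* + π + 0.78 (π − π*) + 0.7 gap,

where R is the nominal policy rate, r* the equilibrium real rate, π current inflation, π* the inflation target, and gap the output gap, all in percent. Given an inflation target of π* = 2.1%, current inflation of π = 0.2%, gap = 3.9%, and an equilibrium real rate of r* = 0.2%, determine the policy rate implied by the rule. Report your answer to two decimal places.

R = 0.2 + 0.2 + 0.78 × (0.2 − 2.1) + 0.7 × 3.9
   = 0.2 + 0.2 − 1.482 + 2.73 = 1.65

1.65%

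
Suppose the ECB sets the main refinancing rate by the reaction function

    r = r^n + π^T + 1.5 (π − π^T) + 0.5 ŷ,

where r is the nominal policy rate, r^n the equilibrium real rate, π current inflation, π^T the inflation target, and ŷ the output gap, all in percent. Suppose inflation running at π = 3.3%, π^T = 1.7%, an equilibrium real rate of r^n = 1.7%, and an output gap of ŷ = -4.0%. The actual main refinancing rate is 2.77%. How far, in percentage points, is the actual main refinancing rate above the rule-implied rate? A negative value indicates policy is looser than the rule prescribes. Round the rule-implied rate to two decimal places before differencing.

-1.03 pp

r = 1.7 + 1.7 + 1.5 × (3.3 − 1.7) + 0.5 × (-4.0)
   = 1.7 + 1.7 + 2.4 − 2 = 3.80
Deviation = 2.77 − 3.80 = -1.03 pp.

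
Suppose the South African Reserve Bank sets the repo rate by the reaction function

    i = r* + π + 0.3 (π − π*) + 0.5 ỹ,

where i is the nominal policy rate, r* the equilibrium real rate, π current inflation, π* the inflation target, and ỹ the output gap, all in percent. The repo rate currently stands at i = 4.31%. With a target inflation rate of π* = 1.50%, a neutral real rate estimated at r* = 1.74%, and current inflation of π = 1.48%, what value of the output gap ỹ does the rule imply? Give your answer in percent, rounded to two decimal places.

2.19%

0.5 ỹ = 4.31 − 1.74 − 1.48 − 0.3 × (1.48 − 1.50) = 1.096
ỹ = 1.096 / 0.5 = 2.19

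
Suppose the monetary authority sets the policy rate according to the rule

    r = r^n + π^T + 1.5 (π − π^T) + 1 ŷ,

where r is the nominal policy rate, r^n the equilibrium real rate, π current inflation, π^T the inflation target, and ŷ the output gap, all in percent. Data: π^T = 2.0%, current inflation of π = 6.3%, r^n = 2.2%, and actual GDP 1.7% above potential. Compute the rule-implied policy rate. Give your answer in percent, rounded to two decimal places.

Output 1.7% above potential → ŷ = 1.7.
r = 2.2 + 2.0 + 1.5 × (6.3 − 2.0) + 1 × 1.7
   = 2.2 + 2 + 6.45 + 1.7 = 12.35

12.35%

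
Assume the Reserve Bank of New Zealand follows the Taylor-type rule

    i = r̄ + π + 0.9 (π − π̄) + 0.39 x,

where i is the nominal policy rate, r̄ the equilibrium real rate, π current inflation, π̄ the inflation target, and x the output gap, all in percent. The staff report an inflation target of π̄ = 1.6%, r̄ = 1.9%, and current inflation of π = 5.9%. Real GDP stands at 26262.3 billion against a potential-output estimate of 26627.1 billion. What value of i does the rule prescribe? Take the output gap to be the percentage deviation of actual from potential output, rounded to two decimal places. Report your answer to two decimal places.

Output gap = 100 × (26262.3 − 26627.1) / 26627.1 = -1.37%.
i = 1.90 + 5.90 + 0.9 × (5.90 − 1.60) + 0.39 × (-1.37)
   = 1.90 + 5.9 + 3.87 − 0.5343 = 11.14

11.14%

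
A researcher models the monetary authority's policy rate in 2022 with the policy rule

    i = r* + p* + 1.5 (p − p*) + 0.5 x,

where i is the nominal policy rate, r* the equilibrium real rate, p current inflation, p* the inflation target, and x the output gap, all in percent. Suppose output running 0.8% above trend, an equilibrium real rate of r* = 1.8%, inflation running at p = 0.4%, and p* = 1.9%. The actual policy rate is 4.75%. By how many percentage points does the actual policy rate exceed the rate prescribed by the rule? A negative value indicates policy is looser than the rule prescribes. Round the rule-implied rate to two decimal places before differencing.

Output 0.8% above potential → x = 0.8.
i = 1.8 + 1.9 + 1.5 × (0.4 − 1.9) + 0.5 × 0.8
   = 1.8 + 1.9 − 2.25 + 0.4 = 1.85
Deviation = 4.75 − 1.85 = 2.90 pp.

2.90 pp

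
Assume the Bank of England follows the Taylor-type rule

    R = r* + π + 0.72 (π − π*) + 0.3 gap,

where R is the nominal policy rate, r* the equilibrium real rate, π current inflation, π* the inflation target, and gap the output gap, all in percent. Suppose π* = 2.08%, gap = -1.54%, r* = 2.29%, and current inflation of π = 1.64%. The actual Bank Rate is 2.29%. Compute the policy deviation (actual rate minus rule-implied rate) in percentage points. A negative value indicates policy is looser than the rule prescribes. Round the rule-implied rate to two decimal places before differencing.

R = 2.29 + 1.64 + 0.72 × (1.64 − 2.08) + 0.3 × (-1.54)
   = 2.29 + 1.64 − 0.3168 − 0.462 = 3.15
Deviation = 2.29 − 3.15 = -0.86 pp.

-0.86 pp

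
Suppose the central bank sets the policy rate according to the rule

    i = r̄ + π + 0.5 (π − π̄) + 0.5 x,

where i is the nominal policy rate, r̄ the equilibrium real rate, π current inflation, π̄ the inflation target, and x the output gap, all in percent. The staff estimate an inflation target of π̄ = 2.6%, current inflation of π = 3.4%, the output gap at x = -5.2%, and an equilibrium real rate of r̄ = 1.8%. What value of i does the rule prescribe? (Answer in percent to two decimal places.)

3.00%

i = 1.8 + 3.4 + 0.5 × (3.4 − 2.6) + 0.5 × (-5.2)
   = 1.8 + 3.4 + 0.4 − 2.6 = 3.00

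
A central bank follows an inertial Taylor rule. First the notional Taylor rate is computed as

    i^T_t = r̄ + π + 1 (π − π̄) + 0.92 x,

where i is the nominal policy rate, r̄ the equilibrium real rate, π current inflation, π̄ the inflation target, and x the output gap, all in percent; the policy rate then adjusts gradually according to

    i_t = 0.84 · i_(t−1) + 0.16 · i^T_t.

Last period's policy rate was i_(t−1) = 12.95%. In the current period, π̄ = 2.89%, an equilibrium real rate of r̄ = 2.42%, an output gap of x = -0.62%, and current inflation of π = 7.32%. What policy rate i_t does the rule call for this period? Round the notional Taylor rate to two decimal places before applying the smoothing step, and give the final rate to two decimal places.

13.05%

i^T_t = 2.42 + 7.32 + 1 × (7.32 − 2.89) + 0.92 × (-0.62)
   = 2.42 + 7.32 + 4.43 − 0.5704 = 13.60
i_t = 0.84 × 12.95 + 0.16 × 13.60 = 10.878 + 2.176 = 13.05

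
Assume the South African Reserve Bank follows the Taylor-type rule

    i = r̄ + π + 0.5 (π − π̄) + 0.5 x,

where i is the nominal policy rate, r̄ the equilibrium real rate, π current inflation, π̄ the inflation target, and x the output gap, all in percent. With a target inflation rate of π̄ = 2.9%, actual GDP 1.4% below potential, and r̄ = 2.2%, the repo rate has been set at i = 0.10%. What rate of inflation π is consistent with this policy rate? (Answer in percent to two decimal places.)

0.03%

Output 1.4% below potential → x = -1.4.
Collecting π: i = r̄ + (1 + 0.5) π − 0.5 π̄ + 0.5 x
1.5 π = 0.10 − 2.2 + 0.5 × 2.9 − 0.5 × (-1.4) = 0.05
π = 0.05 / 1.5 = 0.03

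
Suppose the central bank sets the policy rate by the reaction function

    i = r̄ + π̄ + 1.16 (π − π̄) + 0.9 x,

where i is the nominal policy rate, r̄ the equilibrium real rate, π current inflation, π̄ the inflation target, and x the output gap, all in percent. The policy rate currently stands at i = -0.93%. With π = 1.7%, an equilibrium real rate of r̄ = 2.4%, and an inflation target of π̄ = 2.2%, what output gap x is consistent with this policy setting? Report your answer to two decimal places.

-5.50%

0.9 x = -0.93 − 2.4 − 2.2 − 1.16 × (1.7 − 2.2) = -4.95
x = -4.95 / 0.9 = -5.50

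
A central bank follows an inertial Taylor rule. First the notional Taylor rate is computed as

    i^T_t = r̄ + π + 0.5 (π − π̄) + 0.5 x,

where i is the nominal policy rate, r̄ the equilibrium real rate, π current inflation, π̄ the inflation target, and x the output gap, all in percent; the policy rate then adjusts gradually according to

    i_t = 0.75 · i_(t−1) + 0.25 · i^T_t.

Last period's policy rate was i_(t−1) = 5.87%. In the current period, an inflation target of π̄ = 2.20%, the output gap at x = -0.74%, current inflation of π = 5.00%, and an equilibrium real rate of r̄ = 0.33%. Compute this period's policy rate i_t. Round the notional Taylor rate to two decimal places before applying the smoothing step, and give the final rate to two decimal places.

i^T_t = 0.33 + 5.00 + 0.5 × (5.00 − 2.20) + 0.5 × (-0.74)
   = 0.33 + 5 + 1.4 − 0.37 = 6.36
i_t = 0.75 × 5.87 + 0.25 × 6.36 = 4.4025 + 1.59 = 5.99

5.99%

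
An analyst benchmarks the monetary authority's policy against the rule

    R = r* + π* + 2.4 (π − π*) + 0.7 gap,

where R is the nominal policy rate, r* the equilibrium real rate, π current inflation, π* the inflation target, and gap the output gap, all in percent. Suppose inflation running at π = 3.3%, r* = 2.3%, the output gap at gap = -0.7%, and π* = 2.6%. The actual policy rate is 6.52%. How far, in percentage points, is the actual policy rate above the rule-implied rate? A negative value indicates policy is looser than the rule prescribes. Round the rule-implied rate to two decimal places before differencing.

R = 2.3 + 2.6 + 2.4 × (3.3 − 2.6) + 0.7 × (-0.7)
   = 2.3 + 2.6 + 1.68 − 0.49 = 6.09
Deviation = 6.52 − 6.09 = 0.43 pp.

0.43 pp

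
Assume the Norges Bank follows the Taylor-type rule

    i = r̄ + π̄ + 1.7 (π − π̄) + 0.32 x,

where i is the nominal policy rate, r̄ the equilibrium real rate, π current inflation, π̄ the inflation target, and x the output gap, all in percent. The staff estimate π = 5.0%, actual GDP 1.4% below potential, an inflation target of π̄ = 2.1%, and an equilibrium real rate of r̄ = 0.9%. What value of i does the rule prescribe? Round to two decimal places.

Output 1.4% below potential → x = -1.4.
i = 0.9 + 2.1 + 1.7 × (5.0 − 2.1) + 0.32 × (-1.4)
   = 0.9 + 2.1 + 4.93 − 0.448 = 7.48

7.48%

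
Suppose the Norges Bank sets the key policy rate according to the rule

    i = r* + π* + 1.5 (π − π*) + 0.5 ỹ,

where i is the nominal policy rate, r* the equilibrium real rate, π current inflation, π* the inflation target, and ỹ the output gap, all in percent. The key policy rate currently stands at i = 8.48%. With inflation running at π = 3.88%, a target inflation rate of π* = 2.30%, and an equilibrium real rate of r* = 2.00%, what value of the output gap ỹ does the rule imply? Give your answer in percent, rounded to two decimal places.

0.5 ỹ = 8.48 − 2.00 − 2.30 − 1.5 × (3.88 − 2.30) = 1.81
ỹ = 1.81 / 0.5 = 3.62

3.62%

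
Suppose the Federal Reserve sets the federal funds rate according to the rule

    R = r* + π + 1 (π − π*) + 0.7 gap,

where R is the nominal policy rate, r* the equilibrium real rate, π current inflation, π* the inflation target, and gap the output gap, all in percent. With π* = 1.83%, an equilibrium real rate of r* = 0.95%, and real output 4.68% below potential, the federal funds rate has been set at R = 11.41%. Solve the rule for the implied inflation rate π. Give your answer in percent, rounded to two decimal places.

7.78%

Output 4.68% below potential → gap = -4.68.
Collecting π: R = r* + (1 + 1) π − 1 π* + 0.7 gap
2 π = 11.41 − 0.95 + 1 × 1.83 − 0.7 × (-4.68) = 15.566
π = 15.566 / 2 = 7.78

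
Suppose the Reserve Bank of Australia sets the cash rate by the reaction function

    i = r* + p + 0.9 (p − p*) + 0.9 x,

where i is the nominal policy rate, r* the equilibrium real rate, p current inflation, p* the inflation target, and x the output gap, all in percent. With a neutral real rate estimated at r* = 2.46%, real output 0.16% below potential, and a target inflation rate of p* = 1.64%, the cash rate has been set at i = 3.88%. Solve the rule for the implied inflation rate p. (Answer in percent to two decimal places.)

Output 0.16% below potential → x = -0.16.
Collecting p: i = r* + (1 + 0.9) p − 0.9 p* + 0.9 x
1.9 p = 3.88 − 2.46 + 0.9 × 1.64 − 0.9 × (-0.16) = 3.04
p = 3.04 / 1.9 = 1.60

1.60%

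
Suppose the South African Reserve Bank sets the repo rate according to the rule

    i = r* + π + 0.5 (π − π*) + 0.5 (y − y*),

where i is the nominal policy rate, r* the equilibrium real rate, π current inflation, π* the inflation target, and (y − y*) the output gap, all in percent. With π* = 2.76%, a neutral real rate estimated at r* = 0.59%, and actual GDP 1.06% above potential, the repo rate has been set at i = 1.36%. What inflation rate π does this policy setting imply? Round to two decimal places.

Output 1.06% above potential → (y − y*) = 1.06.
Collecting π: i = r* + (1 + 0.5) π − 0.5 π* + 0.5 (y − y*)
1.5 π = 1.36 − 0.59 + 0.5 × 2.76 − 0.5 × 1.06 = 1.62
π = 1.62 / 1.5 = 1.08

1.08%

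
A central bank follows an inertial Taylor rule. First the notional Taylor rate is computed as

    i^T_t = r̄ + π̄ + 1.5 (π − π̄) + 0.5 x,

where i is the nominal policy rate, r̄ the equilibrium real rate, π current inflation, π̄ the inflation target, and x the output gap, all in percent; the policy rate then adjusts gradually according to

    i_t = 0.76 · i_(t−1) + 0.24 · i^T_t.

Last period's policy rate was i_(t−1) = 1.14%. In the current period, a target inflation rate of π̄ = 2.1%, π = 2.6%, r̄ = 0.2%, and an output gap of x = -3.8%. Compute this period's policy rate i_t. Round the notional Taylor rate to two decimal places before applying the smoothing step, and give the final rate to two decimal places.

1.14%

i^T_t = 0.2 + 2.1 + 1.5 × (2.6 − 2.1) + 0.5 × (-3.8)
   = 0.2 + 2.1 + 0.75 − 1.9 = 1.15
i_t = 0.76 × 1.14 + 0.24 × 1.15 = 0.8664 + 0.276 = 1.14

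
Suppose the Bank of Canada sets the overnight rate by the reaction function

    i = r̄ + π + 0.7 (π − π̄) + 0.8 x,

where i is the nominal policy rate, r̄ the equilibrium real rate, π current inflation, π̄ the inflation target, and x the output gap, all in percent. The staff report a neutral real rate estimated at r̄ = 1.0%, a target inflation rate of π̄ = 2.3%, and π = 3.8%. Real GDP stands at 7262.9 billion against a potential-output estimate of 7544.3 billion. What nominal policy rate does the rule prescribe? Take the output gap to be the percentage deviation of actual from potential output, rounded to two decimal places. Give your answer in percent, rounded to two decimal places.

2.87%

Output gap = 100 × (7262.9 − 7544.3) / 7544.3 = -3.73%.
i = 1.00 + 3.80 + 0.7 × (3.80 − 2.30) + 0.8 × (-3.73)
   = 1.00 + 3.8 + 1.05 − 2.984 = 2.87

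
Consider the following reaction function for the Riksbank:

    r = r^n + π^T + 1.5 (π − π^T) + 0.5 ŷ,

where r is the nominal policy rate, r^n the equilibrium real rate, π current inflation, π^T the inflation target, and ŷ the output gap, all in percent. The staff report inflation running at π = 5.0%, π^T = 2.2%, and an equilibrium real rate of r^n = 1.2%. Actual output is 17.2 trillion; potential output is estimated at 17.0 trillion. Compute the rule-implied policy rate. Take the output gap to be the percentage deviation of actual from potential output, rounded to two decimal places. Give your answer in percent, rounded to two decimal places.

8.19%

Output gap = 100 × (17.2 − 17.0) / 17.0 = 1.18%.
r = 1.20 + 2.20 + 1.5 × (5.00 − 2.20) + 0.5 × 1.18
   = 1.20 + 2.2 + 4.2 + 0.59 = 8.19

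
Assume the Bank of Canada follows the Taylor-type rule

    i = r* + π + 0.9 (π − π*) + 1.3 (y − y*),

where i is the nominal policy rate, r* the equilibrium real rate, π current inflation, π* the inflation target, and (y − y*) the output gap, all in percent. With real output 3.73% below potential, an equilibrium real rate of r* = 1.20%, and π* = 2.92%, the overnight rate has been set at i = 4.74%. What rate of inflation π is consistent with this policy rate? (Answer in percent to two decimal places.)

Output 3.73% below potential → (y − y*) = -3.73.
Collecting π: i = r* + (1 + 0.9) π − 0.9 π* + 1.3 (y − y*)
1.9 π = 4.74 − 1.20 + 0.9 × 2.92 − 1.3 × (-3.73) = 11.017
π = 11.017 / 1.9 = 5.80

5.80%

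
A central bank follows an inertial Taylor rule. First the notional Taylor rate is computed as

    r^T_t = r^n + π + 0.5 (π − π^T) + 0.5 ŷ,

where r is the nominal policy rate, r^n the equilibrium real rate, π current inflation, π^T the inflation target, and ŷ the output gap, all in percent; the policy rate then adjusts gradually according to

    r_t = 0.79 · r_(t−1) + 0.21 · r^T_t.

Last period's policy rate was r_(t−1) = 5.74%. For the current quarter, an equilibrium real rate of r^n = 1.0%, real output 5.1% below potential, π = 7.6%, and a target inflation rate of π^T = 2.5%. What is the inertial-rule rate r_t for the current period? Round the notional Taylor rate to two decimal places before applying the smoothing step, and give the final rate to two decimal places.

Output 5.1% below potential → ŷ = -5.1.
r^T_t = 1.0 + 7.6 + 0.5 × (7.6 − 2.5) + 0.5 × (-5.1)
   = 1.0 + 7.6 + 2.55 − 2.55 = 8.60
r_t = 0.79 × 5.74 + 0.21 × 8.60 = 4.5346 + 1.806 = 6.34

6.34%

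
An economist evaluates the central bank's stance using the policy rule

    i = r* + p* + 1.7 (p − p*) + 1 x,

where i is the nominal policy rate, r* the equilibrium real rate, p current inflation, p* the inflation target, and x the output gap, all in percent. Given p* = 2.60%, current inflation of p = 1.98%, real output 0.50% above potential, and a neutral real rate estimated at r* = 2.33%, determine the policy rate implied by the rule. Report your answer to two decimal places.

4.38%

Output 0.50% above potential → x = 0.50.
i = 2.33 + 2.60 + 1.7 × (1.98 − 2.60) + 1 × 0.50
   = 2.33 + 2.6 − 1.054 + 0.5 = 4.38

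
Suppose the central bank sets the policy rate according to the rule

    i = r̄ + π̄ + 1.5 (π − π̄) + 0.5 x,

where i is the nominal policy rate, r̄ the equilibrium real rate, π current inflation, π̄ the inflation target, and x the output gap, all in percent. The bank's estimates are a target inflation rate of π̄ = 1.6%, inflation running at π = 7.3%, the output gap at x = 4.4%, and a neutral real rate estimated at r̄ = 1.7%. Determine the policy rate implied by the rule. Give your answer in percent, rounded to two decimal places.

i = 1.7 + 1.6 + 1.5 × (7.3 − 1.6) + 0.5 × 4.4
   = 1.7 + 1.6 + 8.55 + 2.2 = 14.05

14.05%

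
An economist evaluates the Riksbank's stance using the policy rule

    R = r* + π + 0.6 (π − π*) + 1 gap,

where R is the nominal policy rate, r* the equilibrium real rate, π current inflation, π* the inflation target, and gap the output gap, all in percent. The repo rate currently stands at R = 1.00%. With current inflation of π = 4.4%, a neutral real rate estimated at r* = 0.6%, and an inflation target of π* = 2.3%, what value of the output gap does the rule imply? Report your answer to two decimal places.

1 gap = 1.00 − 0.6 − 4.4 − 0.6 × (4.4 − 2.3) = -5.26
gap = -5.26 / 1 = -5.26

-5.26%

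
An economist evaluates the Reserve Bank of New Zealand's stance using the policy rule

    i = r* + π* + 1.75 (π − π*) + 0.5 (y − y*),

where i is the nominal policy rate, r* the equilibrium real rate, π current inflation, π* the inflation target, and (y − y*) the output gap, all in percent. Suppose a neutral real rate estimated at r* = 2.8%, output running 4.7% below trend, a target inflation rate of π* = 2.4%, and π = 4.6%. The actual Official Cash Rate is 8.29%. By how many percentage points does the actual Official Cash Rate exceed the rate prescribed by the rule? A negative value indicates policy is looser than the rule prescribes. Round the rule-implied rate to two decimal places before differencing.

1.59 pp

Output 4.7% below potential → (y − y*) = -4.7.
i = 2.8 + 2.4 + 1.75 × (4.6 − 2.4) + 0.5 × (-4.7)
   = 2.8 + 2.4 + 3.85 − 2.35 = 6.70
Deviation = 8.29 − 6.70 = 1.59 pp.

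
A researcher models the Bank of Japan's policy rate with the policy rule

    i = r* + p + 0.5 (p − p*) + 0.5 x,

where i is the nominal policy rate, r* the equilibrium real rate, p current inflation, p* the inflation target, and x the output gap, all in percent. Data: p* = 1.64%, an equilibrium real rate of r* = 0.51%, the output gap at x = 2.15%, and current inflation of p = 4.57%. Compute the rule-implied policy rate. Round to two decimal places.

7.62%

i = 0.51 + 4.57 + 0.5 × (4.57 − 1.64) + 0.5 × 2.15
   = 0.51 + 4.57 + 1.465 + 1.075 = 7.62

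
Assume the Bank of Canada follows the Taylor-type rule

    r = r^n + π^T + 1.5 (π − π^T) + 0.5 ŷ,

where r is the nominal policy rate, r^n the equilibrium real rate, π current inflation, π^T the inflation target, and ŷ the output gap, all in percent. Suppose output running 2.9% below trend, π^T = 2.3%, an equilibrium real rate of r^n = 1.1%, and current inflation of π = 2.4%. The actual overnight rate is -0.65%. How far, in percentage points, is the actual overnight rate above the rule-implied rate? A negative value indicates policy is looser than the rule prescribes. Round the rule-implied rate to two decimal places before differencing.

-2.75 pp

Output 2.9% below potential → ŷ = -2.9.
r = 1.1 + 2.3 + 1.5 × (2.4 − 2.3) + 0.5 × (-2.9)
   = 1.1 + 2.3 + 0.15 − 1.45 = 2.10
Deviation = -0.65 − 2.10 = -2.75 pp.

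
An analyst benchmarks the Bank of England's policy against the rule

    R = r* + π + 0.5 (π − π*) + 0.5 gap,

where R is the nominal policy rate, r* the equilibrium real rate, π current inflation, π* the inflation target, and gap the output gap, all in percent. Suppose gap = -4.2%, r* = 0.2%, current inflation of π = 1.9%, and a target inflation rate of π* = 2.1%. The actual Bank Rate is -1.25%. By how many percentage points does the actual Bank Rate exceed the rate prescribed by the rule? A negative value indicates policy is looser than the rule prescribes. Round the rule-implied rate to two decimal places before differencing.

-1.15 pp

R = 0.2 + 1.9 + 0.5 × (1.9 − 2.1) + 0.5 × (-4.2)
   = 0.2 + 1.9 − 0.1 − 2.1 = -0.10
Deviation = -1.25 − (-0.10) = -1.15 pp.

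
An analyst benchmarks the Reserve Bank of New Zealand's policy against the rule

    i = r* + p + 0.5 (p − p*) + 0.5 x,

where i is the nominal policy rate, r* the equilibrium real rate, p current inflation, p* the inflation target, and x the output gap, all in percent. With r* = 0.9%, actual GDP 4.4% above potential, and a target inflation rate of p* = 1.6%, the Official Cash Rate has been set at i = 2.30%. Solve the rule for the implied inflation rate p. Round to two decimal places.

Output 4.4% above potential → x = 4.4.
Collecting p: i = r* + (1 + 0.5) p − 0.5 p* + 0.5 x
1.5 p = 2.30 − 0.9 + 0.5 × 1.6 − 0.5 × 4.4 = 0
p = 0 / 1.5 = 0.00

0.00%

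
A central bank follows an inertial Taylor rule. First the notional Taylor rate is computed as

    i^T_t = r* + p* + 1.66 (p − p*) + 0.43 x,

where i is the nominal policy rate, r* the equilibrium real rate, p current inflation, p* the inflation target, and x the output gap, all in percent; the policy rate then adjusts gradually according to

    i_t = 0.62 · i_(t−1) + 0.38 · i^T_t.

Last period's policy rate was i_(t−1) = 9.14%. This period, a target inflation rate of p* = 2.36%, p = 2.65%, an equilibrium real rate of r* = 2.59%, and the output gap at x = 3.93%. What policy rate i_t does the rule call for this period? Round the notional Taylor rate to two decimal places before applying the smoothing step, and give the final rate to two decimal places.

8.37%

i^T_t = 2.59 + 2.36 + 1.66 × (2.65 − 2.36) + 0.43 × 3.93
   = 2.59 + 2.36 + 0.4814 + 1.6899 = 7.12
i_t = 0.62 × 9.14 + 0.38 × 7.12 = 5.6668 + 2.7056 = 8.37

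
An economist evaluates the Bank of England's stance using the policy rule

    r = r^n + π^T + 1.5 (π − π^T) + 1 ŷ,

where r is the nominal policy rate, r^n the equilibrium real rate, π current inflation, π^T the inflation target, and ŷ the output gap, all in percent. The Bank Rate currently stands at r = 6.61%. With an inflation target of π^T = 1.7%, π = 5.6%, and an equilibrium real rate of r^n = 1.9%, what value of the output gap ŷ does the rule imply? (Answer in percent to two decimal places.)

-2.84%

1 ŷ = 6.61 − 1.9 − 1.7 − 1.5 × (5.6 − 1.7) = -2.84
ŷ = -2.84 / 1 = -2.84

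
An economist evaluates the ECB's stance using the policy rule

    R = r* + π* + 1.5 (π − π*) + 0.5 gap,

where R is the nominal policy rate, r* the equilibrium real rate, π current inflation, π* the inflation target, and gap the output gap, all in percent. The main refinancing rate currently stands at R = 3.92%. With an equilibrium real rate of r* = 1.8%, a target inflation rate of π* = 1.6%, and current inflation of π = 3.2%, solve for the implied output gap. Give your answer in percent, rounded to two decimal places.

0.5 gap = 3.92 − 1.8 − 1.6 − 1.5 × (3.2 − 1.6) = -1.88
gap = -1.88 / 0.5 = -3.76

-3.76%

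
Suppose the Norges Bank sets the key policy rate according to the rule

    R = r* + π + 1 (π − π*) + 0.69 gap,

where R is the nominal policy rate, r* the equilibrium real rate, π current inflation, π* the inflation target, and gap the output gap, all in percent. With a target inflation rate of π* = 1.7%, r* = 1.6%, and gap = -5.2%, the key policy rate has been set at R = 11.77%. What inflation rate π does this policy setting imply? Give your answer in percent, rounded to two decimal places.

7.73%

Collecting π: R = r* + (1 + 1) π − 1 π* + 0.69 gap
2 π = 11.77 − 1.6 + 1 × 1.7 − 0.69 × (-5.2) = 15.458
π = 15.458 / 2 = 7.73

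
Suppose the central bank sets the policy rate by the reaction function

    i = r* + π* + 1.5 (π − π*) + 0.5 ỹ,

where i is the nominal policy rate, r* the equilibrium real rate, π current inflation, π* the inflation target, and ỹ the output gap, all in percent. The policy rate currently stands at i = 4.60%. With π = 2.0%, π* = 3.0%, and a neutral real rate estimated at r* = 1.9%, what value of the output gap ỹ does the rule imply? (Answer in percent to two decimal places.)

0.5 ỹ = 4.60 − 1.9 − 3.0 − 1.5 × (2.0 − 3.0) = 1.2
ỹ = 1.2 / 0.5 = 2.40

2.40%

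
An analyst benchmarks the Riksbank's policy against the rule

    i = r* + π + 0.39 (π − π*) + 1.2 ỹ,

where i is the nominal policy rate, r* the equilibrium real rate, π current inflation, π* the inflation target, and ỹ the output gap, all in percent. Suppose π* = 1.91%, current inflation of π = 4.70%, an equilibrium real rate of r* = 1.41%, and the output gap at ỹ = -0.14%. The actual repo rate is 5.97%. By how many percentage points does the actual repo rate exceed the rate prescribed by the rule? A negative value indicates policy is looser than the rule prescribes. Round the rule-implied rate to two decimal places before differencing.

-1.06 pp

i = 1.41 + 4.70 + 0.39 × (4.70 − 1.91) + 1.2 × (-0.14)
   = 1.41 + 4.7 + 1.0881 − 0.168 = 7.03
Deviation = 5.97 − 7.03 = -1.06 pp.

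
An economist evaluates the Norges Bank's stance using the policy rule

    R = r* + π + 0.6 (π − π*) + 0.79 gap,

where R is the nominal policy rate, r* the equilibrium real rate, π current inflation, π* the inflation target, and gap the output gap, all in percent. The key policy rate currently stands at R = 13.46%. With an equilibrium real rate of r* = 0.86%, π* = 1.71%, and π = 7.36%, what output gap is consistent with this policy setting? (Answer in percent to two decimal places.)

2.34%

0.79 gap = 13.46 − 0.86 − 7.36 − 0.6 × (7.36 − 1.71) = 1.85
gap = 1.85 / 0.79 = 2.34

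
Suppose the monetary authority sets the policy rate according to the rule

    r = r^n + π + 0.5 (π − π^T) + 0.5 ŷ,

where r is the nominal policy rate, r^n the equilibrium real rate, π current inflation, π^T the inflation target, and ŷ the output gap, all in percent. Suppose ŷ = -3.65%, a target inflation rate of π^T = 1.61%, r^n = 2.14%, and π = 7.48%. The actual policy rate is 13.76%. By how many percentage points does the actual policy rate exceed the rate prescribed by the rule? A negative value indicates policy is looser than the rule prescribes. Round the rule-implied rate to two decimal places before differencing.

r = 2.14 + 7.48 + 0.5 × (7.48 − 1.61) + 0.5 × (-3.65)
   = 2.14 + 7.48 + 2.935 − 1.825 = 10.73
Deviation = 13.76 − 10.73 = 3.03 pp.

3.03 pp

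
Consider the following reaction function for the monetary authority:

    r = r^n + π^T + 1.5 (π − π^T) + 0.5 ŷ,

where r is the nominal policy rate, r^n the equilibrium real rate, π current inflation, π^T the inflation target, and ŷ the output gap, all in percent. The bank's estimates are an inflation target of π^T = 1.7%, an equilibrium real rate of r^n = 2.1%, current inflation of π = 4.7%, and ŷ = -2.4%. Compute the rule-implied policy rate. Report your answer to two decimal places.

r = 2.1 + 1.7 + 1.5 × (4.7 − 1.7) + 0.5 × (-2.4)
   = 2.1 + 1.7 + 4.5 − 1.2 = 7.10

7.10%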